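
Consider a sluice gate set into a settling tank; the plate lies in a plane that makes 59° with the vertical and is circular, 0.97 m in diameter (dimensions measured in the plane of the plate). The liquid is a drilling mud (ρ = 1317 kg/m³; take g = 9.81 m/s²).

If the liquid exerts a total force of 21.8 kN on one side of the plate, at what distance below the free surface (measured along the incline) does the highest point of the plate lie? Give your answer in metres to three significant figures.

y_top ≈ 3.95 m

γ = ρg = 1317 × 9.81 / 1000 = 12.91977 kN/m³.
A = π(0.485)² = 0.738981 m².
From F = γ·h_c·A, the centroid depth is h_c = 21.8/(12.91977 × 0.738981) = 2.28333 m.
The plate makes 59° with the vertical, i.e. θ = 90° − 59° = 31° to the horizontal. Measuring y along the incline from the free-surface line, vertical depth h = y·sinθ with sinθ = 0.515038.
Along the incline, y_c = h_c/sinθ = 2.28333/0.515038 = 4.43332 m.
The centroid is at the centre, 0.485 m below the top of the plate, so the highest point sits at y_top = 4.43332 − 0.485 = 3.94832 m along the incline.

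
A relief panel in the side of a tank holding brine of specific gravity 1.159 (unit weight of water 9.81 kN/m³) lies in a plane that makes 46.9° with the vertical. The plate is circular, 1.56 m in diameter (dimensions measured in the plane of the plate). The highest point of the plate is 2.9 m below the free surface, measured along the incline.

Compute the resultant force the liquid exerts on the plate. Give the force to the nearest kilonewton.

γ = 1.159 × 9.81 = 11.36979 kN/m³.
The plate makes 46.9° with the vertical, i.e. θ = 90° − 46.9° = 43.1° to the horizontal. Measuring y along the incline from the free-surface line, vertical depth h = y·sinθ with sinθ = 0.683274.
The centroid is at the centre, 0.78 m below the top of the plate, so y_c = 2.9 + 0.78 = 3.68 m and h_c = 3.68 × 0.683274 = 2.51445 m.
A = π(0.78)² = 1.91134 m².
Resultant F = γ·h_c·A = 11.36979 × 2.51445 × 1.91134 = 54.6429 kN.

F ≈ 55 kN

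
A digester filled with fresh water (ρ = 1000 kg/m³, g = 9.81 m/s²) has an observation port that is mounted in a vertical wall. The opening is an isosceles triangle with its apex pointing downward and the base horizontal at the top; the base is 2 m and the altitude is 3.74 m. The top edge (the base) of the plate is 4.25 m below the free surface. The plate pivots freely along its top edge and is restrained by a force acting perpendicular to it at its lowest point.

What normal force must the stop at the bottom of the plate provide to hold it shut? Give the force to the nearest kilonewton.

γ = ρg = 1000 × 9.81 = 9810 N/m³ = 9.81 kN/m³.
With the apex down, the centroid sits h/3 = 3.74/3 = 1.24667 m below the base (the top edge), so the centroid depth is h_c = 4.25 + 1.24667 = 5.49667 m.
A = ½ × 2 × 3.74 = 3.74 m².
Resultant F = γ·h_c·A = 9.81 × 5.49667 × 3.74 = 201.67 kN.
I_c = b·h³/36 = 2 × 3.74³/36 = 2.90631 m⁴.
Centre of pressure: y_p = y_c + I_c/(y_c·A) = 5.49667 + 2.90631/(5.49667 × 3.74) = 5.49667 + 0.141374 = 5.63804 m along the plane.
The resultant acts 1.24667 + 0.141374 = 1.38804 m (along the plate) below the hinge at the top edge, so the moment about the hinge is M = F × 1.38804 = 201.67 × 1.38804 = 279.926 kN·m.
A normal force at the bottom, 3.74 m from the hinge, must supply this moment: P = 279.926/3.74 = 74.8465 kN.

P ≈ 75 kN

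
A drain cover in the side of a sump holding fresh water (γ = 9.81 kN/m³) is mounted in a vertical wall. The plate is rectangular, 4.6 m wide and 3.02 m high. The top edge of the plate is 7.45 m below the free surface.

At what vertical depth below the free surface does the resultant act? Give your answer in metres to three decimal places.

h_p = 9.045 m

γ = 9.81 kN/m³.
The centroid lies 3.02/2 = 1.51 m below the top edge, so the centroid depth is h_c = 7.45 + 1.51 = 8.96 m.
A = 4.6 × 3.02 = 13.892 m².
Resultant F = γ·h_c·A = 9.81 × 8.96 × 13.892 = 1221.07 kN.
I_c = b·h³/12 = 4.6 × 3.02³/12 = 10.5584 m⁴.
Centre of pressure: y_p = y_c + I_c/(y_c·A) = 8.96 + 10.5584/(8.96 × 13.892) = 8.96 + 0.0848253 = 9.04483 m along the plane.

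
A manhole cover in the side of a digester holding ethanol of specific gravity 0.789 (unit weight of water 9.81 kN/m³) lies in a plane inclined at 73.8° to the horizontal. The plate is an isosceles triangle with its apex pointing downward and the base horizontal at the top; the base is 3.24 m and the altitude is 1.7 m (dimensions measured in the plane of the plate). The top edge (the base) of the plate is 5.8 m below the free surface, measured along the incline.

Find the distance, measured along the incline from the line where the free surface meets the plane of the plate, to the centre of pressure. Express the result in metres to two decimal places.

γ = 0.789 × 9.81 = 7.74009 kN/m³.
Let θ = 73.8° be the plate's angle to the horizontal; measure y along the incline from where the plane meets the free surface. Vertical depth h = y·sinθ with sinθ = 0.960294.
With the apex down, the centroid sits h/3 = 1.7/3 = 0.566667 m below the base (the top edge), so y_c = 5.8 + 0.566667 = 6.36667 m and h_c = 6.36667 × 0.960294 = 6.11388 m.
A = ½ × 3.24 × 1.7 = 2.754 m².
Resultant F = γ·h_c·A = 7.74009 × 6.11388 × 2.754 = 130.325 kN.
I_c = b·h³/36 = 3.24 × 1.7³/36 = 0.44217 m⁴.
Centre of pressure: y_p = y_c + I_c/(y_c·A) = 6.36667 + 0.44217/(6.36667 × 2.754) = 6.36667 + 0.0252181 = 6.39189 m along the plane.

y_p = 6.39 m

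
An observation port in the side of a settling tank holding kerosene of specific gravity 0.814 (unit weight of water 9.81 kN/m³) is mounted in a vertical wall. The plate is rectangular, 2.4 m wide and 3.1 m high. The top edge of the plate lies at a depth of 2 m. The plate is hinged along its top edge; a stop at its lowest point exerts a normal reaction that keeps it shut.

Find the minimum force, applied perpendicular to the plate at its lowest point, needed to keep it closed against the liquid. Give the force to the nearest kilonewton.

P ≈ 121 kN

γ = 0.814 × 9.81 = 7.98534 kN/m³.
The centroid lies 3.1/2 = 1.55 m below the top edge, so the centroid depth is h_c = 2 + 1.55 = 3.55 m.
A = 2.4 × 3.1 = 7.44 m².
Resultant F = γ·h_c·A = 7.98534 × 3.55 × 7.44 = 210.909 kN.
I_c = b·h³/12 = 2.4 × 3.1³/12 = 5.9582 m⁴.
Centre of pressure: y_p = y_c + I_c/(y_c·A) = 3.55 + 5.9582/(3.55 × 7.44) = 3.55 + 0.225587 = 3.77559 m along the plane.
The resultant acts 1.55 + 0.225587 = 1.77559 m (along the plate) below the hinge at the top edge, so the moment about the hinge is M = F × 1.77559 = 210.909 × 1.77559 = 374.488 kN·m.
A normal force at the bottom, 3.1 m from the hinge, must supply this moment: P = 374.488/3.1 = 120.803 kN.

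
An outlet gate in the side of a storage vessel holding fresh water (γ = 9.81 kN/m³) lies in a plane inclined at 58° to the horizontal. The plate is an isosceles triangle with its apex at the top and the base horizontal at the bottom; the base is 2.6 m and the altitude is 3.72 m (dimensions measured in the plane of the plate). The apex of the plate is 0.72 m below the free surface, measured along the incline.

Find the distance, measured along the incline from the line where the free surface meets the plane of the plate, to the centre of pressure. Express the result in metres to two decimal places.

γ = 9.81 kN/m³.
Let θ = 58° be the plate's angle to the horizontal; measure y along the incline from where the plane meets the free surface. Vertical depth h = y·sinθ with sinθ = 0.848048.
With the apex up, the centroid sits 2h/3 = 2 × 3.72/3 = 2.48 m below the apex, so y_c = 0.72 + 2.48 = 3.2 m and h_c = 3.2 × 0.848048 = 2.71375 m.
A = ½ × 2.6 × 3.72 = 4.836 m².
Resultant F = γ·h_c·A = 9.81 × 2.71375 × 4.836 = 128.743 kN.
I_c = b·h³/36 = 2.6 × 3.72³/36 = 3.71792 m⁴.
Centre of pressure: y_p = y_c + I_c/(y_c·A) = 3.2 + 3.71792/(3.2 × 4.836) = 3.2 + 0.24025 = 3.44025 m along the plane.

y_p = 3.44 m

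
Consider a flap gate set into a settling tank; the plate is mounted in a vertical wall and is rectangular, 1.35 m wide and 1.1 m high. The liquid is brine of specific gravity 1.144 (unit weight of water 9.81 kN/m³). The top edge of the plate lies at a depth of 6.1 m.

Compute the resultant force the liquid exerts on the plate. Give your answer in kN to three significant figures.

F ≈ 111 kN

γ = 1.144 × 9.81 = 11.22264 kN/m³.
The centroid lies 1.1/2 = 0.55 m below the top edge, so the centroid depth is h_c = 6.1 + 0.55 = 6.65 m.
A = 1.35 × 1.1 = 1.485 m².
Resultant F = γ·h_c·A = 11.22264 × 6.65 × 1.485 = 110.826 kN.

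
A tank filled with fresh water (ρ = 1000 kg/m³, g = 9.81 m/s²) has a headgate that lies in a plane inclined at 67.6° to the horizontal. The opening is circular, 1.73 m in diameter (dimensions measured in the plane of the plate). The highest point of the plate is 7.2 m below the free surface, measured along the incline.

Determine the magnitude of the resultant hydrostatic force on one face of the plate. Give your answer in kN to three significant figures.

F ≈ 172 kN

γ = ρg = 1000 × 9.81 = 9810 N/m³ = 9.81 kN/m³.
Let θ = 67.6° be the plate's angle to the horizontal; measure y along the incline from where the plane meets the free surface. Vertical depth h = y·sinθ with sinθ = 0.924546.
The centroid is at the centre, 0.865 m below the top of the plate, so y_c = 7.2 + 0.865 = 8.065 m and h_c = 8.065 × 0.924546 = 7.45646 m.
A = π(0.865)² = 2.35062 m².
Resultant F = γ·h_c·A = 9.81 × 7.45646 × 2.35062 = 171.943 kN.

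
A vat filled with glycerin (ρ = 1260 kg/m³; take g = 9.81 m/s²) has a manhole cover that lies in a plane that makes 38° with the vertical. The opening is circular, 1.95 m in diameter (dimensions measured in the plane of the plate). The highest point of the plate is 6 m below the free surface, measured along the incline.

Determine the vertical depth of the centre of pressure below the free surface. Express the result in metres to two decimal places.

γ = ρg = 1260 × 9.81 / 1000 = 12.3606 kN/m³.
The plate makes 38° with the vertical, i.e. θ = 90° − 38° = 52° to the horizontal. Measuring y along the incline from the free-surface line, vertical depth h = y·sinθ with sinθ = 0.788011.
The centroid is at the centre, 0.975 m below the top of the plate, so y_c = 6 + 0.975 = 6.975 m and h_c = 6.975 × 0.788011 = 5.49638 m.
A = π(0.975)² = 2.98648 m².
Resultant F = γ·h_c·A = 12.3606 × 5.49638 × 2.98648 = 202.897 kN.
I_c = πr⁴/4 = π × 0.975⁴/4 = 0.709755 m⁴.
Centre of pressure: y_p = y_c + I_c/(y_c·A) = 6.975 + 0.709755/(6.975 × 2.98648) = 6.975 + 0.0340726 = 7.00907 m along the plane.
Vertically, h_p = y_p·sinθ = 7.00907 × 0.788011 = 5.52322 m.

h_p = 5.52 m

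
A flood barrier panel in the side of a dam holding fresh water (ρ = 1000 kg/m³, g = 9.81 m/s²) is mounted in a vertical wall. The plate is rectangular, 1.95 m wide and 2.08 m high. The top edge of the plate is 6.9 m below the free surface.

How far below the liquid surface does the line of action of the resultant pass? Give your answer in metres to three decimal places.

γ = ρg = 1000 × 9.81 = 9810 N/m³ = 9.81 kN/m³.
The centroid lies 2.08/2 = 1.04 m below the top edge, so the centroid depth is h_c = 6.9 + 1.04 = 7.94 m.
A = 1.95 × 2.08 = 4.056 m².
Resultant F = γ·h_c·A = 9.81 × 7.94 × 4.056 = 315.928 kN.
I_c = b·h³/12 = 1.95 × 2.08³/12 = 1.46232 m⁴.
Centre of pressure: y_p = y_c + I_c/(y_c·A) = 7.94 + 1.46232/(7.94 × 4.056) = 7.94 + 0.0454071 = 7.98541 m along the plane.

h_p = 7.985 m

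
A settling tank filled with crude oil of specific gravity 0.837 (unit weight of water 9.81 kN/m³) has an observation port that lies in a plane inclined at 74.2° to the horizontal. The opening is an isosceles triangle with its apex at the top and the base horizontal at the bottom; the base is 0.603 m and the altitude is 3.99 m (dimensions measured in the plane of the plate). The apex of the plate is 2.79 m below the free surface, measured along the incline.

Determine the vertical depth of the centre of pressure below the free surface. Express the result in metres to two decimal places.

h_p = 5.40 m

γ = 0.837 × 9.81 = 8.21097 kN/m³.
Let θ = 74.2° be the plate's angle to the horizontal; measure y along the incline from where the plane meets the free surface. Vertical depth h = y·sinθ with sinθ = 0.962218.
With the apex up, the centroid sits 2h/3 = 2 × 3.99/3 = 2.66 m below the apex, so y_c = 2.79 + 2.66 = 5.45 m and h_c = 5.45 × 0.962218 = 5.24409 m.
A = ½ × 0.603 × 3.99 = 1.20298 m².
Resultant F = γ·h_c·A = 8.21097 × 5.24409 × 1.20298 = 51.7992 kN.
I_c = b·h³/36 = 0.603 × 3.99³/36 = 1.06398 m⁴.
Centre of pressure: y_p = y_c + I_c/(y_c·A) = 5.45 + 1.06398/(5.45 × 1.20298) = 5.45 + 0.162285 = 5.61228 m along the plane.
Vertically, h_p = y_p·sinθ = 5.61228 × 0.962218 = 5.40024 m.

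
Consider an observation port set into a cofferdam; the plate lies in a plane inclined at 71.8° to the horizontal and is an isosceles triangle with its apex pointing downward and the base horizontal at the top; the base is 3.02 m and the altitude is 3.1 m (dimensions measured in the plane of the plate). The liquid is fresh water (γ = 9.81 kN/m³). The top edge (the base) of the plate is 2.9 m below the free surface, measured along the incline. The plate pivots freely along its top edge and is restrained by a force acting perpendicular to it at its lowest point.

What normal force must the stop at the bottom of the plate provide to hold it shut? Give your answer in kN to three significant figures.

P ≈ 64.7 kN

γ = 9.81 kN/m³.
Let θ = 71.8° be the plate's angle to the horizontal; measure y along the incline from where the plane meets the free surface. Vertical depth h = y·sinθ with sinθ = 0.949972.
With the apex down, the centroid sits h/3 = 3.1/3 = 1.03333 m below the base (the top edge), so y_c = 2.9 + 1.03333 = 3.93333 m and h_c = 3.93333 × 0.949972 = 3.73655 m.
A = ½ × 3.02 × 3.1 = 4.681 m².
Resultant F = γ·h_c·A = 9.81 × 3.73655 × 4.681 = 171.585 kN.
I_c = b·h³/36 = 3.02 × 3.1³/36 = 2.49913 m⁴.
Centre of pressure: y_p = y_c + I_c/(y_c·A) = 3.93333 + 2.49913/(3.93333 × 4.681) = 3.93333 + 0.135734 = 4.06906 m along the plane.
The resultant acts 1.03333 + 0.135734 = 1.16906 m (along the plate) below the hinge at the top edge, so the moment about the hinge is M = F × 1.16906 = 171.585 × 1.16906 = 200.593 kN·m.
A normal force at the bottom, 3.1 m from the hinge, must supply this moment: P = 200.593/3.1 = 64.7074 kN.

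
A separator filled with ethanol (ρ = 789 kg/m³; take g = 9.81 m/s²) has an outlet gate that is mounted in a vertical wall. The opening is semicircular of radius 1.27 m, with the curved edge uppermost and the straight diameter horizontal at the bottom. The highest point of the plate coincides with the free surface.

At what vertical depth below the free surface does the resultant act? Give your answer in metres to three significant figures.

h_p = 0.885 m

γ = ρg = 789 × 9.81 / 1000 = 7.74009 kN/m³.
The centroid lies 4r/(3π) = 0.539005 m above the diameter, so r − 4r/(3π) = 1.27 − 0.539005 = 0.730995 m below the topmost point, so the centroid depth is h_c = 0.730995 m.
A = πr²/2 = π × 1.27²/2 = 2.53354 m².
Resultant F = γ·h_c·A = 7.74009 × 0.730995 × 2.53354 = 14.3347 kN.
I_c = (π/8 − 8/(9π))·r⁴ = 0.109757 × 1.27⁴ = 0.285527 m⁴.
Centre of pressure: y_p = y_c + I_c/(y_c·A) = 0.730995 + 0.285527/(0.730995 × 2.53354) = 0.730995 + 0.154172 = 0.885167 m along the plane.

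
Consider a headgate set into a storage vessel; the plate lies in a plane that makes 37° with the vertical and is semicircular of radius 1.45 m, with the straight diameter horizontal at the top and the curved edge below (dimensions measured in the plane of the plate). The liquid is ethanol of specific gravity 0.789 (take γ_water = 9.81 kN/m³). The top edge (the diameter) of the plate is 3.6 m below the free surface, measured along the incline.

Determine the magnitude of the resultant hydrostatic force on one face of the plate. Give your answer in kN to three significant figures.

F ≈ 86.1 kN

γ = 0.789 × 9.81 = 7.74009 kN/m³.
The plate makes 37° with the vertical, i.e. θ = 90° − 37° = 53° to the horizontal. Measuring y along the incline from the free-surface line, vertical depth h = y·sinθ with sinθ = 0.798636.
The centroid of a semicircle lies 4r/(3π) = 0.615399 m from the diameter, here below the top edge, so y_c = 3.6 + 0.615399 = 4.2154 m and h_c = 4.2154 × 0.798636 = 3.36657 m.
A = πr²/2 = π × 1.45²/2 = 3.3026 m².
Resultant F = γ·h_c·A = 7.74009 × 3.36657 × 3.3026 = 86.0577 kN.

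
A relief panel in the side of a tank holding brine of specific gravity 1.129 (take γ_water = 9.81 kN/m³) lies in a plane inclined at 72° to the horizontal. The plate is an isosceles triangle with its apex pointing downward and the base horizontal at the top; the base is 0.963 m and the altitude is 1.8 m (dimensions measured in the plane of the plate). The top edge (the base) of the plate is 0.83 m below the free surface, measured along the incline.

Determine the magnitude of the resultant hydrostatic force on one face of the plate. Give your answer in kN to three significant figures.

γ = 1.129 × 9.81 = 11.07549 kN/m³.
Let θ = 72° be the plate's angle to the horizontal; measure y along the incline from where the plane meets the free surface. Vertical depth h = y·sinθ with sinθ = 0.951057.
With the apex down, the centroid sits h/3 = 1.8/3 = 0.6 m below the base (the top edge), so y_c = 0.83 + 0.6 = 1.43 m and h_c = 1.43 × 0.951057 = 1.36001 m.
A = ½ × 0.963 × 1.8 = 0.8667 m².
Resultant F = γ·h_c·A = 11.07549 × 1.36001 × 0.8667 = 13.0549 kN.

F ≈ 13.1 kN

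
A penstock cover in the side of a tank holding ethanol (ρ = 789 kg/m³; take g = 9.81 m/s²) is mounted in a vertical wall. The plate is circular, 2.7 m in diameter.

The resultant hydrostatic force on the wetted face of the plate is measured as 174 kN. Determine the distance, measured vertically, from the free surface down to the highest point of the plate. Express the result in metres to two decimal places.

γ = ρg = 789 × 9.81 / 1000 = 7.74009 kN/m³.
A = π(1.35)² = 5.72555 m².
From F = γ·h_c·A, the centroid depth is h_c = 174/(7.74009 × 5.72555) = 3.92632 m.
The centroid is at the centre, 1.35 m below the top of the plate, so the highest point sits at h_top = 3.92632 − 1.35 = 2.57632 m below the surface.

d_top ≈ 2.58 m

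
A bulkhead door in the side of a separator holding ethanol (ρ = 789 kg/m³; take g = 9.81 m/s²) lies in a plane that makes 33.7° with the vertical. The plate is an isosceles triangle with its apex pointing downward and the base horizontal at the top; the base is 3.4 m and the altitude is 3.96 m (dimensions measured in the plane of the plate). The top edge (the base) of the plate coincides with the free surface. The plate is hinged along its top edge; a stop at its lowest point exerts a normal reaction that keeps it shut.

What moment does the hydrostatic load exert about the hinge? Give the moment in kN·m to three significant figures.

M ≈ 113 kN·m

γ = ρg = 789 × 9.81 / 1000 = 7.74009 kN/m³.
The plate makes 33.7° with the vertical, i.e. θ = 90° − 33.7° = 56.3° to the horizontal. Measuring y along the incline from the free-surface line, vertical depth h = y·sinθ with sinθ = 0.831954.
With the apex down, the centroid sits h/3 = 3.96/3 = 1.32 m below the base (the top edge), so y_c = 1.32 m and h_c = 1.32 × 0.831954 = 1.09818 m.
A = ½ × 3.4 × 3.96 = 6.732 m².
Resultant F = γ·h_c·A = 7.74009 × 1.09818 × 6.732 = 57.2221 kN.
I_c = b·h³/36 = 3.4 × 3.96³/36 = 5.86492 m⁴.
Centre of pressure: y_p = y_c + I_c/(y_c·A) = 1.32 + 5.86492/(1.32 × 6.732) = 1.32 + 0.66 = 1.98 m along the plane.
The resultant acts 1.32 + 0.66 = 1.98 m (along the plate) below the hinge at the top edge, so the moment about the hinge is M = F × 1.98 = 57.2221 × 1.98 = 113.3 kN·m.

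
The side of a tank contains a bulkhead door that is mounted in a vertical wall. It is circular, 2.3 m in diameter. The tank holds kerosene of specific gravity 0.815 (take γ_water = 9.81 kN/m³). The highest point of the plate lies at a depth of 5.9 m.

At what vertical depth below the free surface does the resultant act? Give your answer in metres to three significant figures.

h_p = 7.10 m

γ = 0.815 × 9.81 = 7.99515 kN/m³.
The centroid is at the centre, 1.15 m below the top of the plate, so the centroid depth is h_c = 5.9 + 1.15 = 7.05 m.
A = π(1.15)² = 4.15476 m².
Resultant F = γ·h_c·A = 7.99515 × 7.05 × 4.15476 = 234.186 kN.
I_c = πr⁴/4 = π × 1.15⁴/4 = 1.37367 m⁴.
Centre of pressure: y_p = y_c + I_c/(y_c·A) = 7.05 + 1.37367/(7.05 × 4.15476) = 7.05 + 0.0468972 = 7.0969 m along the plane.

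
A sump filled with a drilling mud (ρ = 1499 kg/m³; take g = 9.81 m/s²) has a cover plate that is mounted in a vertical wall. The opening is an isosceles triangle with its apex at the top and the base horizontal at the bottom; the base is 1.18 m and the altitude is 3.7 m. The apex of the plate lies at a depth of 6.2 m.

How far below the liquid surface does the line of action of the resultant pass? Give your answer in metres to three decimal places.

h_p = 8.754 m

γ = ρg = 1499 × 9.81 / 1000 = 14.70519 kN/m³.
With the apex up, the centroid sits 2h/3 = 2 × 3.7/3 = 2.46667 m below the apex, so the centroid depth is h_c = 6.2 + 2.46667 = 8.66667 m.
A = ½ × 1.18 × 3.7 = 2.183 m².
Resultant F = γ·h_c·A = 14.70519 × 8.66667 × 2.183 = 278.212 kN.
I_c = b·h³/36 = 1.18 × 3.7³/36 = 1.66029 m⁴.
Centre of pressure: y_p = y_c + I_c/(y_c·A) = 8.66667 + 1.66029/(8.66667 × 2.183) = 8.66667 + 0.0877562 = 8.75443 m along the plane.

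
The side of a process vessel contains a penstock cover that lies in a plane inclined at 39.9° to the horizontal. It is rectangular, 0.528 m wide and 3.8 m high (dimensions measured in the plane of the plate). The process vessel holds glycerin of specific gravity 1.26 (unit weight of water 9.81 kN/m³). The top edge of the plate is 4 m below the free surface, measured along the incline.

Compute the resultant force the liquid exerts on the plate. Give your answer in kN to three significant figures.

γ = 1.26 × 9.81 = 12.3606 kN/m³.
Let θ = 39.9° be the plate's angle to the horizontal; measure y along the incline from where the plane meets the free surface. Vertical depth h = y·sinθ with sinθ = 0.641450.
The centroid lies 3.8/2 = 1.9 m below the top edge, so y_c = 4 + 1.9 = 5.9 m and h_c = 5.9 × 0.641450 = 3.78456 m.
A = 0.528 × 3.8 = 2.0064 m².
Resultant F = γ·h_c·A = 12.3606 × 3.78456 × 2.0064 = 93.8583 kN.

F ≈ 93.9 kN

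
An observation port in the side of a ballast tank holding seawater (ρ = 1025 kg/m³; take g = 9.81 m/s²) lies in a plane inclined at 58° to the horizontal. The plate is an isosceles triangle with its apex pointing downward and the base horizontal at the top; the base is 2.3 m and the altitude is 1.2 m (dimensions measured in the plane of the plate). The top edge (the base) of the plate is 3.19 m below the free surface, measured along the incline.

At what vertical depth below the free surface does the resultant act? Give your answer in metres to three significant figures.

γ = ρg = 1025 × 9.81 / 1000 = 10.05525 kN/m³.
Let θ = 58° be the plate's angle to the horizontal; measure y along the incline from where the plane meets the free surface. Vertical depth h = y·sinθ with sinθ = 0.848048.
With the apex down, the centroid sits h/3 = 1.2/3 = 0.4 m below the base (the top edge), so y_c = 3.19 + 0.4 = 3.59 m and h_c = 3.59 × 0.848048 = 3.04449 m.
A = ½ × 2.3 × 1.2 = 1.38 m².
Resultant F = γ·h_c·A = 10.05525 × 3.04449 × 1.38 = 42.2461 kN.
I_c = b·h³/36 = 2.3 × 1.2³/36 = 0.1104 m⁴.
Centre of pressure: y_p = y_c + I_c/(y_c·A) = 3.59 + 0.1104/(3.59 × 1.38) = 3.59 + 0.0222841 = 3.61228 m along the plane.
Vertically, h_p = y_p·sinθ = 3.61228 × 0.848048 = 3.06339 m.

h_p = 3.06 m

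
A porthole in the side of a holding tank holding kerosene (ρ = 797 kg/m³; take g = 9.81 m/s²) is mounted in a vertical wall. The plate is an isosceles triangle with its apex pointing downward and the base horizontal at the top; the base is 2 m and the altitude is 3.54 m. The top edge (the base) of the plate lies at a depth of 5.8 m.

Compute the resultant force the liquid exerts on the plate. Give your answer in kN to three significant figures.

F ≈ 193 kN

γ = ρg = 797 × 9.81 / 1000 = 7.81857 kN/m³.
With the apex down, the centroid sits h/3 = 3.54/3 = 1.18 m below the base (the top edge), so the centroid depth is h_c = 5.8 + 1.18 = 6.98 m.
A = ½ × 2 × 3.54 = 3.54 m².
Resultant F = γ·h_c·A = 7.81857 × 6.98 × 3.54 = 193.191 kN.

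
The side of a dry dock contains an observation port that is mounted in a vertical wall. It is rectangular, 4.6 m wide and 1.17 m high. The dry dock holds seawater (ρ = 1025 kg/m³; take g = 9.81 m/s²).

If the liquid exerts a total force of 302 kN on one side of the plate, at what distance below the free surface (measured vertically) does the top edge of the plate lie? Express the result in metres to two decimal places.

γ = ρg = 1025 × 9.81 / 1000 = 10.05525 kN/m³.
A = 4.6 × 1.17 = 5.382 m².
From F = γ·h_c·A, the centroid depth is h_c = 302/(10.05525 × 5.382) = 5.58046 m.
The centroid lies 1.17/2 = 0.585 m below the top edge, so the top edge sits at h_top = 5.58046 − 0.585 = 4.99546 m below the surface.

d_top ≈ 5.00 m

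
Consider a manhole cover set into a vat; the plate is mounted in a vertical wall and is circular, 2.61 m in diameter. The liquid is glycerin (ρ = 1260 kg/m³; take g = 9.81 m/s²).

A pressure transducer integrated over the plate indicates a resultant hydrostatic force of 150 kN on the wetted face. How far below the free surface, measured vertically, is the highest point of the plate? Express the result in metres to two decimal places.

d_top ≈ 0.96 m

γ = ρg = 1260 × 9.81 / 1000 = 12.3606 kN/m³.
A = π(1.305)² = 5.35021 m².
From F = γ·h_c·A, the centroid depth is h_c = 150/(12.3606 × 5.35021) = 2.2682 m.
The centroid is at the centre, 1.305 m below the top of the plate, so the highest point sits at h_top = 2.2682 − 1.305 = 0.9632 m below the surface.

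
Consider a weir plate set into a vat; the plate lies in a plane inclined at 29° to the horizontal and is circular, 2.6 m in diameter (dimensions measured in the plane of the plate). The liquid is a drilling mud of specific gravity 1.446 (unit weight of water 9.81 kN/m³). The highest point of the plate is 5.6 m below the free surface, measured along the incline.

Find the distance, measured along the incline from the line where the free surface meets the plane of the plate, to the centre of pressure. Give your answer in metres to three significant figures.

γ = 1.446 × 9.81 = 14.18526 kN/m³.
Let θ = 29° be the plate's angle to the horizontal; measure y along the incline from where the plane meets the free surface. Vertical depth h = y·sinθ with sinθ = 0.484810.
The centroid is at the centre, 1.3 m below the top of the plate, so y_c = 5.6 + 1.3 = 6.9 m and h_c = 6.9 × 0.484810 = 3.34519 m.
A = π(1.3)² = 5.30929 m².
Resultant F = γ·h_c·A = 14.18526 × 3.34519 × 5.30929 = 251.938 kN.
I_c = πr⁴/4 = π × 1.3⁴/4 = 2.24318 m⁴.
Centre of pressure: y_p = y_c + I_c/(y_c·A) = 6.9 + 2.24318/(6.9 × 5.30929) = 6.9 + 0.061232 = 6.96123 m along the plane.

y_p = 6.96 m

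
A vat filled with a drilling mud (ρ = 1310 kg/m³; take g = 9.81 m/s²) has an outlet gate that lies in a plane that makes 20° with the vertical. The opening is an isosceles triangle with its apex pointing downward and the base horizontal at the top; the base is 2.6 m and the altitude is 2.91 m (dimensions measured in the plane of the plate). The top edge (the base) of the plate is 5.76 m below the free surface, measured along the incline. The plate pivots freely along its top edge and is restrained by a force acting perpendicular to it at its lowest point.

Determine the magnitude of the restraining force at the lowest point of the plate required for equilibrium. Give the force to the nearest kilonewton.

γ = ρg = 1310 × 9.81 / 1000 = 12.8511 kN/m³.
The plate makes 20° with the vertical, i.e. θ = 90° − 20° = 70° to the horizontal. Measuring y along the incline from the free-surface line, vertical depth h = y·sinθ with sinθ = 0.939693.
With the apex down, the centroid sits h/3 = 2.91/3 = 0.97 m below the base (the top edge), so y_c = 5.76 + 0.97 = 6.73 m and h_c = 6.73 × 0.939693 = 6.32413 m.
A = ½ × 2.6 × 2.91 = 3.783 m².
Resultant F = γ·h_c·A = 12.8511 × 6.32413 × 3.783 = 307.452 kN.
I_c = b·h³/36 = 2.6 × 2.91³/36 = 1.77971 m⁴.
Centre of pressure: y_p = y_c + I_c/(y_c·A) = 6.73 + 1.77971/(6.73 × 3.783) = 6.73 + 0.0699033 = 6.7999 m along the plane.
The resultant acts 0.97 + 0.0699033 = 1.0399 m (along the plate) below the hinge at the top edge, so the moment about the hinge is M = F × 1.0399 = 307.452 × 1.0399 = 319.719 kN·m.
A normal force at the bottom, 2.91 m from the hinge, must supply this moment: P = 319.719/2.91 = 109.869 kN.

P ≈ 110 kN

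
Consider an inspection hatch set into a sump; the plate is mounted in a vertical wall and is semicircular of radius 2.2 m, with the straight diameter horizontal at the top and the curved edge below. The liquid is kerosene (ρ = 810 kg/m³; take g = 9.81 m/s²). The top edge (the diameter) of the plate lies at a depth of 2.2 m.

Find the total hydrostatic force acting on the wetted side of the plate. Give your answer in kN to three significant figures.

F ≈ 189 kN

γ = ρg = 810 × 9.81 / 1000 = 7.9461 kN/m³.
The centroid of a semicircle lies 4r/(3π) = 0.933709 m from the diameter, here below the top edge, so the centroid depth is h_c = 2.2 + 0.933709 = 3.13371 m.
A = πr²/2 = π × 2.2²/2 = 7.60265 m².
Resultant F = γ·h_c·A = 7.9461 × 3.13371 × 7.60265 = 189.312 kN.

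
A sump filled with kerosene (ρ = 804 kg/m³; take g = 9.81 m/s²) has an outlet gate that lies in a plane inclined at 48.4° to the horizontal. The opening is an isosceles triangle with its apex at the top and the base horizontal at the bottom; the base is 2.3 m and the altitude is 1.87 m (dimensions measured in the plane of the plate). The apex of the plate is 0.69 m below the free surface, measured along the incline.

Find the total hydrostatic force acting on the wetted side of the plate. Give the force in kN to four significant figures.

F ≈ 24.56 kN

γ = ρg = 804 × 9.81 / 1000 = 7.88724 kN/m³.
Let θ = 48.4° be the plate's angle to the horizontal; measure y along the incline from where the plane meets the free surface. Vertical depth h = y·sinθ with sinθ = 0.747798.
With the apex up, the centroid sits 2h/3 = 2 × 1.87/3 = 1.24667 m below the apex, so y_c = 0.69 + 1.24667 = 1.93667 m and h_c = 1.93667 × 0.747798 = 1.44824 m.
A = ½ × 2.3 × 1.87 = 2.1505 m².
Resultant F = γ·h_c·A = 7.88724 × 1.44824 × 2.1505 = 24.5643 kN.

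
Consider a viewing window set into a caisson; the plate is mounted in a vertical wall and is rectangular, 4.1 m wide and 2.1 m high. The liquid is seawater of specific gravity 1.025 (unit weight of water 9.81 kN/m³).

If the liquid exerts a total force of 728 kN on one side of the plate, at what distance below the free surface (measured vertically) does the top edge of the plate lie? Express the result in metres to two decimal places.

γ = 1.025 × 9.81 = 10.05525 kN/m³.
A = 4.1 × 2.1 = 8.61 m².
From F = γ·h_c·A, the centroid depth is h_c = 728/(10.05525 × 8.61) = 8.40883 m.
The centroid lies 2.1/2 = 1.05 m below the top edge, so the top edge sits at h_top = 8.40883 − 1.05 = 7.35883 m below the surface.

d_top ≈ 7.36 m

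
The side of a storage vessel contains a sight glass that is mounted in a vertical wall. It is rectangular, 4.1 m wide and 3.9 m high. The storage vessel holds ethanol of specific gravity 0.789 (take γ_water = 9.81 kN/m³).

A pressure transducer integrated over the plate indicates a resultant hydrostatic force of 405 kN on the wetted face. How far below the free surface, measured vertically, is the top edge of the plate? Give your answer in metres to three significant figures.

γ = 0.789 × 9.81 = 7.74009 kN/m³.
A = 4.1 × 3.9 = 15.99 m².
From F = γ·h_c·A, the centroid depth is h_c = 405/(7.74009 × 15.99) = 3.27236 m.
The centroid lies 3.9/2 = 1.95 m below the top edge, so the top edge sits at h_top = 3.27236 − 1.95 = 1.32236 m below the surface.

d_top ≈ 1.32 m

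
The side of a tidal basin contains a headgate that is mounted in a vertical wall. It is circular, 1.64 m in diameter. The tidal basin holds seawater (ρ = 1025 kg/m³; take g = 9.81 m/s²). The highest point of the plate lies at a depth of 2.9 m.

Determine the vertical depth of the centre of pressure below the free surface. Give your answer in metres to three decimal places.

γ = ρg = 1025 × 9.81 / 1000 = 10.05525 kN/m³.
The centroid is at the centre, 0.82 m below the top of the plate, so the centroid depth is h_c = 2.9 + 0.82 = 3.72 m.
A = π(0.82)² = 2.11241 m².
Resultant F = γ·h_c·A = 10.05525 × 3.72 × 2.11241 = 79.0158 kN.
I_c = πr⁴/4 = π × 0.82⁴/4 = 0.355096 m⁴.
Centre of pressure: y_p = y_c + I_c/(y_c·A) = 3.72 + 0.355096/(3.72 × 2.11241) = 3.72 + 0.0451882 = 3.76519 m along the plane.

h_p = 3.765 m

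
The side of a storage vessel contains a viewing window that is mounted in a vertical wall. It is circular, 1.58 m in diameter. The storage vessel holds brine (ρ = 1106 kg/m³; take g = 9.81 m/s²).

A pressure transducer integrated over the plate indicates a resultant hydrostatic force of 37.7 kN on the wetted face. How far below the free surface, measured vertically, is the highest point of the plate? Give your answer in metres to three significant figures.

d_top ≈ 0.982 m

γ = ρg = 1106 × 9.81 / 1000 = 10.84986 kN/m³.
A = π(0.79)² = 1.96067 m².
From F = γ·h_c·A, the centroid depth is h_c = 37.7/(10.84986 × 1.96067) = 1.7722 m.
The centroid is at the centre, 0.79 m below the top of the plate, so the highest point sits at h_top = 1.7722 − 0.79 = 0.9822 m below the surface.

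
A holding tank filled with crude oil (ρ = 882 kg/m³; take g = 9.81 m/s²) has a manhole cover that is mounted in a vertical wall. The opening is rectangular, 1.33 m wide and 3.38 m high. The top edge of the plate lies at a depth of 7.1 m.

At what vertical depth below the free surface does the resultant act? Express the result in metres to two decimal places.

γ = ρg = 882 × 9.81 / 1000 = 8.65242 kN/m³.
The centroid lies 3.38/2 = 1.69 m below the top edge, so the centroid depth is h_c = 7.1 + 1.69 = 8.79 m.
A = 1.33 × 3.38 = 4.4954 m².
Resultant F = γ·h_c·A = 8.65242 × 8.79 × 4.4954 = 341.897 kN.
I_c = b·h³/12 = 1.33 × 3.38³/12 = 4.27977 m⁴.
Centre of pressure: y_p = y_c + I_c/(y_c·A) = 8.79 + 4.27977/(8.79 × 4.4954) = 8.79 + 0.108309 = 8.89831 m along the plane.

h_p = 8.90 m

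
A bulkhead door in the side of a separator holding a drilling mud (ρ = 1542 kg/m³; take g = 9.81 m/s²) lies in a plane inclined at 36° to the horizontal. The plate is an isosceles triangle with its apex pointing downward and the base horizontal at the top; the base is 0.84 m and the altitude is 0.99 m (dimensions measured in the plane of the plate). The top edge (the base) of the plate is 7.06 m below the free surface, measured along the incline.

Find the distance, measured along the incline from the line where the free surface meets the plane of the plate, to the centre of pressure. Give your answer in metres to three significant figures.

y_p = 7.40 m

γ = ρg = 1542 × 9.81 / 1000 = 15.12702 kN/m³.
Let θ = 36° be the plate's angle to the horizontal; measure y along the incline from where the plane meets the free surface. Vertical depth h = y·sinθ with sinθ = 0.587785.
With the apex down, the centroid sits h/3 = 0.99/3 = 0.33 m below the base (the top edge), so y_c = 7.06 + 0.33 = 7.39 m and h_c = 7.39 × 0.587785 = 4.34373 m.
A = ½ × 0.84 × 0.99 = 0.4158 m².
Resultant F = γ·h_c·A = 15.12702 × 4.34373 × 0.4158 = 27.3213 kN.
I_c = b·h³/36 = 0.84 × 0.99³/36 = 0.0226403 m⁴.
Centre of pressure: y_p = y_c + I_c/(y_c·A) = 7.39 + 0.0226403/(7.39 × 0.4158) = 7.39 + 0.00736806 = 7.39737 m along the plane.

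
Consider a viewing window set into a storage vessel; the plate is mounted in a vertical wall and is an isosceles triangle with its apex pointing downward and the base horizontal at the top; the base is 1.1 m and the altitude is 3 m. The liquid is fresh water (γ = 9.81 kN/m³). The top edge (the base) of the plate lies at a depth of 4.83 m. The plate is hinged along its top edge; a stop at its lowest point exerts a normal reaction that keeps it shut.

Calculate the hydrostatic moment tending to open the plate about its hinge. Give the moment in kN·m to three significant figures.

γ = 9.81 kN/m³.
With the apex down, the centroid sits h/3 = 3/3 = 1 m below the base (the top edge), so the centroid depth is h_c = 4.83 + 1 = 5.83 m.
A = ½ × 1.1 × 3 = 1.65 m².
Resultant F = γ·h_c·A = 9.81 × 5.83 × 1.65 = 94.3673 kN.
I_c = b·h³/36 = 1.1 × 3³/36 = 0.825 m⁴.
Centre of pressure: y_p = y_c + I_c/(y_c·A) = 5.83 + 0.825/(5.83 × 1.65) = 5.83 + 0.0857633 = 5.91576 m along the plane.
The resultant acts 1 + 0.0857633 = 1.08576 m (along the plate) below the hinge at the top edge, so the moment about the hinge is M = F × 1.08576 = 94.3673 × 1.08576 = 102.46 kN·m.

M ≈ 102 kN·m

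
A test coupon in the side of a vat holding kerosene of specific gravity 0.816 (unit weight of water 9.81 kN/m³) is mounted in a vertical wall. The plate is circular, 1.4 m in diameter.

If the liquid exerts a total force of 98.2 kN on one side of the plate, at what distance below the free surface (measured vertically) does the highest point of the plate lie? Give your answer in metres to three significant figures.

γ = 0.816 × 9.81 = 8.00496 kN/m³.
A = π(0.7)² = 1.53938 m².
From F = γ·h_c·A, the centroid depth is h_c = 98.2/(8.00496 × 1.53938) = 7.96905 m.
The centroid is at the centre, 0.7 m below the top of the plate, so the highest point sits at h_top = 7.96905 − 0.7 = 7.26905 m below the surface.

d_top ≈ 7.27 m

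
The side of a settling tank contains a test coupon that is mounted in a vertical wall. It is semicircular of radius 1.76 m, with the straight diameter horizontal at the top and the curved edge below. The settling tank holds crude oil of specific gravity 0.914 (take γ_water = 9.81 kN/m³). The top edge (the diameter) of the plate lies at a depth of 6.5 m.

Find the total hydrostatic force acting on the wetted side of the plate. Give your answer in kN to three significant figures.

F ≈ 316 kN

γ = 0.914 × 9.81 = 8.96634 kN/m³.
The centroid of a semicircle lies 4r/(3π) = 0.746967 m from the diameter, here below the top edge, so the centroid depth is h_c = 6.5 + 0.746967 = 7.24697 m.
A = πr²/2 = π × 1.76²/2 = 4.8657 m².
Resultant F = γ·h_c·A = 8.96634 × 7.24697 × 4.8657 = 316.167 kN.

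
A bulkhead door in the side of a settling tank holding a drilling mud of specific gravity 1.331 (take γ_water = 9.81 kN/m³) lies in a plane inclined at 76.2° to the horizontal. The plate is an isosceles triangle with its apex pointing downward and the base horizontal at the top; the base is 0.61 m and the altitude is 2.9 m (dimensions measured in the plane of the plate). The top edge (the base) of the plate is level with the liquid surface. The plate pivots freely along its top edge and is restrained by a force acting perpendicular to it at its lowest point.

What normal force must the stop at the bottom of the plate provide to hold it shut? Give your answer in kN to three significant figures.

P ≈ 5.42 kN

γ = 1.331 × 9.81 = 13.05711 kN/m³.
Let θ = 76.2° be the plate's angle to the horizontal; measure y along the incline from where the plane meets the free surface. Vertical depth h = y·sinθ with sinθ = 0.971134.
With the apex down, the centroid sits h/3 = 2.9/3 = 0.966667 m below the base (the top edge), so y_c = 0.966667 m and h_c = 0.966667 × 0.971134 = 0.938763 m.
A = ½ × 0.61 × 2.9 = 0.8845 m².
Resultant F = γ·h_c·A = 13.05711 × 0.938763 × 0.8845 = 10.8418 kN.
I_c = b·h³/36 = 0.61 × 2.9³/36 = 0.413258 m⁴.
Centre of pressure: y_p = y_c + I_c/(y_c·A) = 0.966667 + 0.413258/(0.966667 × 0.8845) = 0.966667 + 0.483333 = 1.45 m along the plane.
The resultant acts 0.966667 + 0.483333 = 1.45 m (along the plate) below the hinge at the top edge, so the moment about the hinge is M = F × 1.45 = 10.8418 × 1.45 = 15.7206 kN·m.
A normal force at the bottom, 2.9 m from the hinge, must supply this moment: P = 15.7206/2.9 = 5.4209 kN.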